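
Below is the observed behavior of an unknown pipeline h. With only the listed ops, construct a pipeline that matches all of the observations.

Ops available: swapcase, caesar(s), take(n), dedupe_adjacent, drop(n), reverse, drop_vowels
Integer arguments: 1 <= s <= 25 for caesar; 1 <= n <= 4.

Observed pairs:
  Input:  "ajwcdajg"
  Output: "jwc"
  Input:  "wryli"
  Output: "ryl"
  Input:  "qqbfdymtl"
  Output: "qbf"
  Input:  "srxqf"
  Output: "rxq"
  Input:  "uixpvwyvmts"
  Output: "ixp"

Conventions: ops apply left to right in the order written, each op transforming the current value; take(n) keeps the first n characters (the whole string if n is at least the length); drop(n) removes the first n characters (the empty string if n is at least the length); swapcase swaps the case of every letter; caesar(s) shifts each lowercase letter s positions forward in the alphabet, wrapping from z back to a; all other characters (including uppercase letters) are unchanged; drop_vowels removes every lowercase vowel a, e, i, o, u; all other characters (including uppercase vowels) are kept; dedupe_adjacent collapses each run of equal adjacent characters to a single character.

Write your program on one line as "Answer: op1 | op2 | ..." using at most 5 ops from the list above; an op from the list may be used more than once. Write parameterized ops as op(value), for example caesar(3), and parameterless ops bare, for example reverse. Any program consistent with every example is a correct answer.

drop(1) | caesar(5) | take(3) | caesar(21)

Check, running the answer program on each example:
  "ajwcdajg" -> "jwcdajg" -> "obhifol" -> "obh" -> "jwc"
  "wryli" -> "ryli" -> "wdqn" -> "wdq" -> "ryl"
  "qqbfdymtl" -> "qbfdymtl" -> "vgkidryq" -> "vgk" -> "qbf"
  "srxqf" -> "rxqf" -> "wcvk" -> "wcv" -> "rxq"
  "uixpvwyvmts" -> "ixpvwyvmts" -> "ncuabdaryx" -> "ncu" -> "ixp"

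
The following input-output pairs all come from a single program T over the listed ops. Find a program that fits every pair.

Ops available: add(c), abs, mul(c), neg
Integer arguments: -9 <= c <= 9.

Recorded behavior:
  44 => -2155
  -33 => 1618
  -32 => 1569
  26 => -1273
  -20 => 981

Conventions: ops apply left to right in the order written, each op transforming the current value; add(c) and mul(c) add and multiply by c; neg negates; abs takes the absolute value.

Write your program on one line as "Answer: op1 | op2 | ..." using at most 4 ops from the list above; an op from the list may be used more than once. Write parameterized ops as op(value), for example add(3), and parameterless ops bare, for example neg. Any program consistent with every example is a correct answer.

neg | mul(-7) | mul(-7) | add(1)

Check, running the answer program on each example:
  44 -> -44 -> 308 -> -2156 -> -2155
  -33 -> 33 -> -231 -> 1617 -> 1618
  -32 -> 32 -> -224 -> 1568 -> 1569
  26 -> -26 -> 182 -> -1274 -> -1273
  -20 -> 20 -> -140 -> 980 -> 981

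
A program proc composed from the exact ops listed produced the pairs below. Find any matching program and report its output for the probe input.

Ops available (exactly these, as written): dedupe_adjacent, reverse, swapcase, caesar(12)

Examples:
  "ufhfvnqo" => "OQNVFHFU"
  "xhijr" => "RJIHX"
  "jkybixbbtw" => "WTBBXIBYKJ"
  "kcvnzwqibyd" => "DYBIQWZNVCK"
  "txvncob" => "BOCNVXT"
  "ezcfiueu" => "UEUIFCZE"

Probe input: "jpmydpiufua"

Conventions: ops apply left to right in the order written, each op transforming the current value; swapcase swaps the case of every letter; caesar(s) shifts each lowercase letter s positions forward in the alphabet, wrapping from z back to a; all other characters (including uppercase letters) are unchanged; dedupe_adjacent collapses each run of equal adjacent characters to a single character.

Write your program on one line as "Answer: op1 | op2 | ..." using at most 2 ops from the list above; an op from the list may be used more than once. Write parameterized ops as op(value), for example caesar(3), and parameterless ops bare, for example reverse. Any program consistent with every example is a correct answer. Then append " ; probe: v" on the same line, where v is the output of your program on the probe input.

swapcase | reverse ; probe: "AUFUIPDYMPJ"

Check, running the answer program on each example:
  "ufhfvnqo" -> "UFHFVNQO" -> "OQNVFHFU"
  "xhijr" -> "XHIJR" -> "RJIHX"
  "jkybixbbtw" -> "JKYBIXBBTW" -> "WTBBXIBYKJ"
  "kcvnzwqibyd" -> "KCVNZWQIBYD" -> "DYBIQWZNVCK"
  "txvncob" -> "TXVNCOB" -> "BOCNVXT"
  "ezcfiueu" -> "EZCFIUEU" -> "UEUIFCZE"
  probe: "jpmydpiufua" -> "JPMYDPIUFUA" -> "AUFUIPDYMPJ"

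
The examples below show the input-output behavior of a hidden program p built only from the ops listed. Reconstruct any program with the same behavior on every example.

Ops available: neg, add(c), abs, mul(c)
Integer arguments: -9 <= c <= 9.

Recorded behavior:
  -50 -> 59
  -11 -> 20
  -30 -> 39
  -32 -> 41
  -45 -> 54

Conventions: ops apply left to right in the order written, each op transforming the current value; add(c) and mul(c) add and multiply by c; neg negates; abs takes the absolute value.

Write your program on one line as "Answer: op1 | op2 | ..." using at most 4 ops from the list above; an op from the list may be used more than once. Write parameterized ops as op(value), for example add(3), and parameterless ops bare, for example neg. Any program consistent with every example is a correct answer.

add(-5) | add(2) | add(-6) | neg

Check, running the answer program on each example:
  -50 -> -55 -> -53 -> -59 -> 59
  -11 -> -16 -> -14 -> -20 -> 20
  -30 -> -35 -> -33 -> -39 -> 39
  -32 -> -37 -> -35 -> -41 -> 41
  -45 -> -50 -> -48 -> -54 -> 54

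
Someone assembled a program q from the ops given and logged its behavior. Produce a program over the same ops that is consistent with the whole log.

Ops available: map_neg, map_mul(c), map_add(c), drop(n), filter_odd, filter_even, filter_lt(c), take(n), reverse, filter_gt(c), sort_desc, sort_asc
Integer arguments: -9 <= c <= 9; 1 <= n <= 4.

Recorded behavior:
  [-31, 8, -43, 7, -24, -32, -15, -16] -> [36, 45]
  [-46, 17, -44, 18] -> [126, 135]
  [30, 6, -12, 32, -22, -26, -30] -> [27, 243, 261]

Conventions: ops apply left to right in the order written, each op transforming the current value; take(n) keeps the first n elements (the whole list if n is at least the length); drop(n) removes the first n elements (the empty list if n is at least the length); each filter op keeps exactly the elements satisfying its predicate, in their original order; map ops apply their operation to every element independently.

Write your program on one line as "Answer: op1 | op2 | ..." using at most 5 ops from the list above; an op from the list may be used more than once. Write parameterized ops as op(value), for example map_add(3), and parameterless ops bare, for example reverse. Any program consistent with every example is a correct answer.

map_add(-3) | filter_gt(1) | sort_asc | map_mul(-9) | map_neg

Check, running the answer program on each example:
  [-31, 8, -43, 7, -24, -32, -15, -16] -> [-34, 5, -46, 4, -27, -35, -18, -19] -> [5, 4] -> [4, 5] -> [-36, -45] -> [36, 45]
  [-46, 17, -44, 18] -> [-49, 14, -47, 15] -> [14, 15] -> [14, 15] -> [-126, -135] -> [126, 135]
  [30, 6, -12, 32, -22, -26, -30] -> [27, 3, -15, 29, -25, -29, -33] -> [27, 3, 29] -> [3, 27, 29] -> [-27, -243, -261] -> [27, 243, 261]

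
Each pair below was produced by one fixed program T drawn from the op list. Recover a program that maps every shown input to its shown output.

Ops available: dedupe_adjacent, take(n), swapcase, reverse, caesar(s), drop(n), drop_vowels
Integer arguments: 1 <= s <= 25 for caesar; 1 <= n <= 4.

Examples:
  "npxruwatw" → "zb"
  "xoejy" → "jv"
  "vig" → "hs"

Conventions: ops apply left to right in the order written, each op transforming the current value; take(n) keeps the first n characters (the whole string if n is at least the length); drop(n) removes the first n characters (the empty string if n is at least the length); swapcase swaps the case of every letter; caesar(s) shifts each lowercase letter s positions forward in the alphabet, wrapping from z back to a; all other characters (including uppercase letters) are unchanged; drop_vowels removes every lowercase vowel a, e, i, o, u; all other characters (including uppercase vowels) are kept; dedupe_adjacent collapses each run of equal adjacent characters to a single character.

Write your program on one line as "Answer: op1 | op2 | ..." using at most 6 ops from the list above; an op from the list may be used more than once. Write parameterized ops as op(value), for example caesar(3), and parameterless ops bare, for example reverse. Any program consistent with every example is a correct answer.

drop_vowels | caesar(14) | caesar(24) | drop_vowels | take(2)

Check, running the answer program on each example:
  "npxruwatw" -> "npxrwtw" -> "bdlfkhk" -> "zbjdifi" -> "zbjdf" -> "zb"
  "xoejy" -> "xjy" -> "lxm" -> "jvk" -> "jvk" -> "jv"
  "vig" -> "vg" -> "ju" -> "hs" -> "hs" -> "hs"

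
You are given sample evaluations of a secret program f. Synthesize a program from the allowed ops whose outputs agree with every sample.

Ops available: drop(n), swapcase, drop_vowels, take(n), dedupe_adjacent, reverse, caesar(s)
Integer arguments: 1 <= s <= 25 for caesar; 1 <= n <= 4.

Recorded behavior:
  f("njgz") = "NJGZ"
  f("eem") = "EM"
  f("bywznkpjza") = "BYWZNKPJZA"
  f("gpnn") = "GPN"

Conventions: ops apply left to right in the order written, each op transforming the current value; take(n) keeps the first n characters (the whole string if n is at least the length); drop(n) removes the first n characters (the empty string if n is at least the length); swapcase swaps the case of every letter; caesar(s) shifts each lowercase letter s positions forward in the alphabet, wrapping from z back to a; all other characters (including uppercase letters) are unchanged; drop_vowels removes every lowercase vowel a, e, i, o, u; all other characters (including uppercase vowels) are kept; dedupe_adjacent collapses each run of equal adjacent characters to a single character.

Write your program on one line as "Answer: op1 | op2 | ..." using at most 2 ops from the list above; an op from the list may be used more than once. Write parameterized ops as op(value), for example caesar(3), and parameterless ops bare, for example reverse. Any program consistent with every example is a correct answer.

swapcase | dedupe_adjacent

Check, running the answer program on each example:
  "njgz" -> "NJGZ" -> "NJGZ"
  "eem" -> "EEM" -> "EM"
  "bywznkpjza" -> "BYWZNKPJZA" -> "BYWZNKPJZA"
  "gpnn" -> "GPNN" -> "GPN"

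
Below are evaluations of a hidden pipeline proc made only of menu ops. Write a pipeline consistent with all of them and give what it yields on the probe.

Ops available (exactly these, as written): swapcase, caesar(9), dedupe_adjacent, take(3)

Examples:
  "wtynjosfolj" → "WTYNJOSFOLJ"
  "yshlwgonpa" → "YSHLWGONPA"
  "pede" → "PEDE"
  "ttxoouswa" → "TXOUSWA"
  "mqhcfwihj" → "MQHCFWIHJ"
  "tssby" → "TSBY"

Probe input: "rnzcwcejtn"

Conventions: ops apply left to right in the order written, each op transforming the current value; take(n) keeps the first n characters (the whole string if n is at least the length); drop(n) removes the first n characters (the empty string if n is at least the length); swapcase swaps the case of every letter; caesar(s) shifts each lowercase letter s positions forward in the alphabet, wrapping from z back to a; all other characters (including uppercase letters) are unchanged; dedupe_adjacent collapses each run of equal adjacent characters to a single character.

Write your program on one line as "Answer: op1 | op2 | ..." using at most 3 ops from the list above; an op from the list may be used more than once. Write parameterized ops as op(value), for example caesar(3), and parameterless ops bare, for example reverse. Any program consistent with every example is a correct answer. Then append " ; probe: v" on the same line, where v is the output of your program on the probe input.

swapcase | dedupe_adjacent ; probe: "RNZCWCEJTN"

Check, running the answer program on each example:
  "wtynjosfolj" -> "WTYNJOSFOLJ" -> "WTYNJOSFOLJ"
  "yshlwgonpa" -> "YSHLWGONPA" -> "YSHLWGONPA"
  "pede" -> "PEDE" -> "PEDE"
  "ttxoouswa" -> "TTXOOUSWA" -> "TXOUSWA"
  "mqhcfwihj" -> "MQHCFWIHJ" -> "MQHCFWIHJ"
  "tssby" -> "TSSBY" -> "TSBY"
  probe: "rnzcwcejtn" -> "RNZCWCEJTN" -> "RNZCWCEJTN"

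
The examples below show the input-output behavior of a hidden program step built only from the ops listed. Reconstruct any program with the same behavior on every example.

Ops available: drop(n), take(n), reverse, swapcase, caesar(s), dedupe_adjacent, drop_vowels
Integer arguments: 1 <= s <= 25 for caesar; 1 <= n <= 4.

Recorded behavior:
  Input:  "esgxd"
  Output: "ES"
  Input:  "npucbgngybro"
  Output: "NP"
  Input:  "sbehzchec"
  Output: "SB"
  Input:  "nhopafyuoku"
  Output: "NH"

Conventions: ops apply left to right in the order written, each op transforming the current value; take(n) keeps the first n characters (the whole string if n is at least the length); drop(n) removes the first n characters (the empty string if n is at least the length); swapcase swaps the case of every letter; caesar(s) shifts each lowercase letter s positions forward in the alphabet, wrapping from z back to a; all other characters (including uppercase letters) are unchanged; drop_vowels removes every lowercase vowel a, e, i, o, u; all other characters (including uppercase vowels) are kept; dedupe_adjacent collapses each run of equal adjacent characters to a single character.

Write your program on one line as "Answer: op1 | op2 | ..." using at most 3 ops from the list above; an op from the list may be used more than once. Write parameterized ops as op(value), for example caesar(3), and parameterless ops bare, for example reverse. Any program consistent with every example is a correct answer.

swapcase | take(2)

Check, running the answer program on each example:
  "esgxd" -> "ESGXD" -> "ES"
  "npucbgngybro" -> "NPUCBGNGYBRO" -> "NP"
  "sbehzchec" -> "SBEHZCHEC" -> "SB"
  "nhopafyuoku" -> "NHOPAFYUOKU" -> "NH"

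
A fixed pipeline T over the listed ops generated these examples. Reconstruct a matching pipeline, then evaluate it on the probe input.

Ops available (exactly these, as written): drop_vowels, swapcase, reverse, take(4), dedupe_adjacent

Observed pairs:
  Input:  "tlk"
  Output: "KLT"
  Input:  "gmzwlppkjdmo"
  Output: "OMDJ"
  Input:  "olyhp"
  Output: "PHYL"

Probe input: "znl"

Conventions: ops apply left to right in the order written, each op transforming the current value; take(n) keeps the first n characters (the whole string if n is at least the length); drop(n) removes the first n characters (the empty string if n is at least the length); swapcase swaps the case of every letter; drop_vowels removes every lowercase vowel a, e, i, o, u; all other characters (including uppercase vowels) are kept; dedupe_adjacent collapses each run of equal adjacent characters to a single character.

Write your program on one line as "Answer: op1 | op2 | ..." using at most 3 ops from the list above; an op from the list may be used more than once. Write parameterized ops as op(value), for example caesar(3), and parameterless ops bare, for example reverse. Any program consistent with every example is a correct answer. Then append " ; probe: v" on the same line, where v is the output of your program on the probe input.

swapcase | reverse | take(4) ; probe: "LNZ"

Check, running the answer program on each example:
  "tlk" -> "TLK" -> "KLT" -> "KLT"
  "gmzwlppkjdmo" -> "GMZWLPPKJDMO" -> "OMDJKPPLWZMG" -> "OMDJ"
  "olyhp" -> "OLYHP" -> "PHYLO" -> "PHYL"
  probe: "znl" -> "ZNL" -> "LNZ" -> "LNZ"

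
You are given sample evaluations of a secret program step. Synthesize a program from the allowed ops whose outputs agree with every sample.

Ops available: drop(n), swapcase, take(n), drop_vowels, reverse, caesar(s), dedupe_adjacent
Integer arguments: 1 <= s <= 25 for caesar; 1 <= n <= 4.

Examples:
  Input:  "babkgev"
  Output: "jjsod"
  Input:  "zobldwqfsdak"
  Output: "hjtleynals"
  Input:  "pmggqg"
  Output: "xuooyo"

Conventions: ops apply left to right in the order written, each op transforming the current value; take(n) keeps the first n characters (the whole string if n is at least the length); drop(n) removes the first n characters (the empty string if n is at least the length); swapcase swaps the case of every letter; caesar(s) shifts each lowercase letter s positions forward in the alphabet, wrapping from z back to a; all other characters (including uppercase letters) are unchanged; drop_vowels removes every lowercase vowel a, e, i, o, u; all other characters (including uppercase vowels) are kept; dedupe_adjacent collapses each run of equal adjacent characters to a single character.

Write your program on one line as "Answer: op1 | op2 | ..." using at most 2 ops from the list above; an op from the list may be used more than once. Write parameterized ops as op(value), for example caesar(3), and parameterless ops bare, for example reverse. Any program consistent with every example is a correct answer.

drop_vowels | caesar(8)

Check, running the answer program on each example:
  "babkgev" -> "bbkgv" -> "jjsod"
  "zobldwqfsdak" -> "zbldwqfsdk" -> "hjtleynals"
  "pmggqg" -> "pmggqg" -> "xuooyo"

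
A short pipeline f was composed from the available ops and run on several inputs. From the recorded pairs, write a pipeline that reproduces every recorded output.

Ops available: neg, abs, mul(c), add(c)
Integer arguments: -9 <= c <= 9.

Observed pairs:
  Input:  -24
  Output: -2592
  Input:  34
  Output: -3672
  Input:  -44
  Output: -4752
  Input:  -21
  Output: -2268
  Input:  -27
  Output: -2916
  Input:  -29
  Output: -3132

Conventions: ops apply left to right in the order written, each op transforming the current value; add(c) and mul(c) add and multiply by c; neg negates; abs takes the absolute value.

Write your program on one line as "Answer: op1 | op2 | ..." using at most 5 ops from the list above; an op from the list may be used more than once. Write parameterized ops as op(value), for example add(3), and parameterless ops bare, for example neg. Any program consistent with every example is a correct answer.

mul(-9) | mul(-3) | abs | mul(-4)

Check, running the answer program on each example:
  -24 -> 216 -> -648 -> 648 -> -2592
  34 -> -306 -> 918 -> 918 -> -3672
  -44 -> 396 -> -1188 -> 1188 -> -4752
  -21 -> 189 -> -567 -> 567 -> -2268
  -27 -> 243 -> -729 -> 729 -> -2916
  -29 -> 261 -> -783 -> 783 -> -3132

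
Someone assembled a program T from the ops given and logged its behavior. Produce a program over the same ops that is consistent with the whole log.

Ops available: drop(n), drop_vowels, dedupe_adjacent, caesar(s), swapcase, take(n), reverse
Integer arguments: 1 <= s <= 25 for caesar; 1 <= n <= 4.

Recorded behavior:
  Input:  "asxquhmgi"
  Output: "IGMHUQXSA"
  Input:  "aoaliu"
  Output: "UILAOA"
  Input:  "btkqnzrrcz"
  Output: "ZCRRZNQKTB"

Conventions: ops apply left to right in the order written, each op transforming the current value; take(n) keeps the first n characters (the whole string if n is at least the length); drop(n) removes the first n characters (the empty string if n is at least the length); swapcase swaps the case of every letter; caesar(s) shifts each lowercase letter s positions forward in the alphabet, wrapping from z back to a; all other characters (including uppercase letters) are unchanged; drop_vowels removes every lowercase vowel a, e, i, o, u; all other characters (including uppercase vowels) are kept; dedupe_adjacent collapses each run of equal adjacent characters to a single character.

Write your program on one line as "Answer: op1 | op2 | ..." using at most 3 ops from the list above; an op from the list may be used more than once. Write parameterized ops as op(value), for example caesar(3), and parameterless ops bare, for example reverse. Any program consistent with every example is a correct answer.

swapcase | reverse

Check, running the answer program on each example:
  "asxquhmgi" -> "ASXQUHMGI" -> "IGMHUQXSA"
  "aoaliu" -> "AOALIU" -> "UILAOA"
  "btkqnzrrcz" -> "BTKQNZRRCZ" -> "ZCRRZNQKTB"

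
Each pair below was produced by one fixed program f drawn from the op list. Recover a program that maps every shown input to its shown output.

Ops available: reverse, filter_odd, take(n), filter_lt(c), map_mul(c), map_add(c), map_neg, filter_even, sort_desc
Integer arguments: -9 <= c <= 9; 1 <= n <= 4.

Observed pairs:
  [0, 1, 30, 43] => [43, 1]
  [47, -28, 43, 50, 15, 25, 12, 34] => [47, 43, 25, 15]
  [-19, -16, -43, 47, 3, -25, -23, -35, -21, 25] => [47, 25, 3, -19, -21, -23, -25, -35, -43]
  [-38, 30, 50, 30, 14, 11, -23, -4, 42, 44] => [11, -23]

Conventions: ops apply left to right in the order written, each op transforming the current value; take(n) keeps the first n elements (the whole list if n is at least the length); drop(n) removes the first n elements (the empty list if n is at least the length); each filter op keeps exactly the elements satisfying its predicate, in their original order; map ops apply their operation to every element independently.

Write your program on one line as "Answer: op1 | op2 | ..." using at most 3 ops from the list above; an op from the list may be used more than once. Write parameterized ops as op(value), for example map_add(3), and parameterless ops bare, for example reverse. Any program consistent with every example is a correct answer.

filter_odd | sort_desc

Check, running the answer program on each example:
  [0, 1, 30, 43] -> [1, 43] -> [43, 1]
  [47, -28, 43, 50, 15, 25, 12, 34] -> [47, 43, 15, 25] -> [47, 43, 25, 15]
  [-19, -16, -43, 47, 3, -25, -23, -35, -21, 25] -> [-19, -43, 47, 3, -25, -23, -35, -21, 25] -> [47, 25, 3, -19, -21, -23, -25, -35, -43]
  [-38, 30, 50, 30, 14, 11, -23, -4, 42, 44] -> [11, -23] -> [11, -23]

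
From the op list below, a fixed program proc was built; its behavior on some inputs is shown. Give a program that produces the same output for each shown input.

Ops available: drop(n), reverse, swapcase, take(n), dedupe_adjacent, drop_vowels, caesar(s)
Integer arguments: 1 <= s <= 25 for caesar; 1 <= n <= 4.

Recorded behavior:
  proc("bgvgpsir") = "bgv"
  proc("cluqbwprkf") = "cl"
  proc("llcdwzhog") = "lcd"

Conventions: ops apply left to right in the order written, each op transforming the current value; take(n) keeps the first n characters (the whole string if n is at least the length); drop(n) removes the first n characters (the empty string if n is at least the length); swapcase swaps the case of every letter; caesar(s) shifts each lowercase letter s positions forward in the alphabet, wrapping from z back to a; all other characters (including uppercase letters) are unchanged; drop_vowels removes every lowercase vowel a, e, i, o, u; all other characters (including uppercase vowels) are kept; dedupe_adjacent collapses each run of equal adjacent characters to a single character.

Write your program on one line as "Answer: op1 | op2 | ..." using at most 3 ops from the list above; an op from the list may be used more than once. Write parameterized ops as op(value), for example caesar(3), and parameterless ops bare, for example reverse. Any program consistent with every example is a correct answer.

dedupe_adjacent | take(3) | drop_vowels

Check, running the answer program on each example:
  "bgvgpsir" -> "bgvgpsir" -> "bgv" -> "bgv"
  "cluqbwprkf" -> "cluqbwprkf" -> "clu" -> "cl"
  "llcdwzhog" -> "lcdwzhog" -> "lcd" -> "lcd"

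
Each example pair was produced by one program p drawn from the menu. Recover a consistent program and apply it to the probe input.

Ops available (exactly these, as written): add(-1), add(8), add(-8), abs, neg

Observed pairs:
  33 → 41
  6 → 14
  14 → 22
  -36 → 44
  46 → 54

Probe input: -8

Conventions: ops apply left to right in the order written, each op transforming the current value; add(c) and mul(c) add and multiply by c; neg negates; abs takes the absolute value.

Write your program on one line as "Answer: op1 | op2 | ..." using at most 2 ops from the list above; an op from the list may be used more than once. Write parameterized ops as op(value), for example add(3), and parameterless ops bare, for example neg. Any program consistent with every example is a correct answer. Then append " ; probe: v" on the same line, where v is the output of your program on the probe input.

abs | add(8) ; probe: 16

Check, running the answer program on each example:
  33 -> 33 -> 41
  6 -> 6 -> 14
  14 -> 14 -> 22
  -36 -> 36 -> 44
  46 -> 46 -> 54
  probe: -8 -> 8 -> 16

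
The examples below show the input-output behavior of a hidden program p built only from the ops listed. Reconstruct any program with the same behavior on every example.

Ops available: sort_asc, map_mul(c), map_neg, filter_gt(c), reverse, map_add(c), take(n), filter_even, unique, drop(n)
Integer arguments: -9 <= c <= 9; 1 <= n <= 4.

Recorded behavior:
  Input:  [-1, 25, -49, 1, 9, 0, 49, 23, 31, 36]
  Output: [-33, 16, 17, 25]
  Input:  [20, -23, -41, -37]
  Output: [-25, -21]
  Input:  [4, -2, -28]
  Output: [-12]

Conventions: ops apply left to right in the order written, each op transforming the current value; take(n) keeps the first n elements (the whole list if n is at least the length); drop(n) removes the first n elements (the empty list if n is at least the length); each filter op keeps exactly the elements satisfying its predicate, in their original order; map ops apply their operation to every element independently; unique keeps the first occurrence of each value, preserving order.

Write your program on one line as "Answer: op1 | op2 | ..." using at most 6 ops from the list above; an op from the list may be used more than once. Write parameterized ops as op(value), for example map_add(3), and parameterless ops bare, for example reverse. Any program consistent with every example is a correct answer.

map_add(8) | drop(2) | map_add(8) | take(4) | sort_asc

Check, running the answer program on each example:
  [-1, 25, -49, 1, 9, 0, 49, 23, 31, 36] -> [7, 33, -41, 9, 17, 8, 57, 31, 39, 44] -> [-41, 9, 17, 8, 57, 31, 39, 44] -> [-33, 17, 25, 16, 65, 39, 47, 52] -> [-33, 17, 25, 16] -> [-33, 16, 17, 25]
  [20, -23, -41, -37] -> [28, -15, -33, -29] -> [-33, -29] -> [-25, -21] -> [-25, -21] -> [-25, -21]
  [4, -2, -28] -> [12, 6, -20] -> [-20] -> [-12] -> [-12] -> [-12]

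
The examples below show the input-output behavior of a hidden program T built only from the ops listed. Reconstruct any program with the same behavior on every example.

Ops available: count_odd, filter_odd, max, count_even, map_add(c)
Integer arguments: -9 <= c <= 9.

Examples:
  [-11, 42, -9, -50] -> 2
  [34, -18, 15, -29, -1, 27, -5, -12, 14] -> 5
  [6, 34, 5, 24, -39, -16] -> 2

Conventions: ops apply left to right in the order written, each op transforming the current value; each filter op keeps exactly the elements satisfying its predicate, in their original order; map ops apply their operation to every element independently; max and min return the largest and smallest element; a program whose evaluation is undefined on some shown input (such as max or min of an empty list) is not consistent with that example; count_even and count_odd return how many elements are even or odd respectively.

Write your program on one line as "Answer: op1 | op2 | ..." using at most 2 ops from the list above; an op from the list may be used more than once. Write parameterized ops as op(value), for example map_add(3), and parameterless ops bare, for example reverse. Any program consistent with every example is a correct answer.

map_add(9) | count_even

Check, running the answer program on each example:
  [-11, 42, -9, -50] -> [-2, 51, 0, -41] -> 2
  [34, -18, 15, -29, -1, 27, -5, -12, 14] -> [43, -9, 24, -20, 8, 36, 4, -3, 23] -> 5
  [6, 34, 5, 24, -39, -16] -> [15, 43, 14, 33, -30, -7] -> 2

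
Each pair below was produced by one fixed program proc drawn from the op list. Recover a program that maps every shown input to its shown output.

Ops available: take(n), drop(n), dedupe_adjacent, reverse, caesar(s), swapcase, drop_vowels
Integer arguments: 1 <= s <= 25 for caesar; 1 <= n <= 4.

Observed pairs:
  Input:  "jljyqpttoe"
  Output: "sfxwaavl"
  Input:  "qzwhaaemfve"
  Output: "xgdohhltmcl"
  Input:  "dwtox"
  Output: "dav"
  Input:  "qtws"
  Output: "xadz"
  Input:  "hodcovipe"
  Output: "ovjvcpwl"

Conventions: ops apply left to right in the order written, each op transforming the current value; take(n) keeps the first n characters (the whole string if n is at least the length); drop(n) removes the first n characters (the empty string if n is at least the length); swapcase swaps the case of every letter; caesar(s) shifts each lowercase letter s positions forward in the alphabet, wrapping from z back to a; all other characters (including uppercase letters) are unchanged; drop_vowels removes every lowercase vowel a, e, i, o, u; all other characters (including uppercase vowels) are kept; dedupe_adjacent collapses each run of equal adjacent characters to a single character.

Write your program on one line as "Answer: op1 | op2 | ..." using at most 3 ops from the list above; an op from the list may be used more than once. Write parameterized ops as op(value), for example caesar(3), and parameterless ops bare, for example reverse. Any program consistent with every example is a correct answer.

caesar(17) | drop_vowels | caesar(16)

Check, running the answer program on each example:
  "jljyqpttoe" -> "acaphgkkfv" -> "cphgkkfv" -> "sfxwaavl"
  "qzwhaaemfve" -> "hqnyrrvdwmv" -> "hqnyrrvdwmv" -> "xgdohhltmcl"
  "dwtox" -> "unkfo" -> "nkf" -> "dav"
  "qtws" -> "hknj" -> "hknj" -> "xadz"
  "hodcovipe" -> "yfutfmzgv" -> "yftfmzgv" -> "ovjvcpwl"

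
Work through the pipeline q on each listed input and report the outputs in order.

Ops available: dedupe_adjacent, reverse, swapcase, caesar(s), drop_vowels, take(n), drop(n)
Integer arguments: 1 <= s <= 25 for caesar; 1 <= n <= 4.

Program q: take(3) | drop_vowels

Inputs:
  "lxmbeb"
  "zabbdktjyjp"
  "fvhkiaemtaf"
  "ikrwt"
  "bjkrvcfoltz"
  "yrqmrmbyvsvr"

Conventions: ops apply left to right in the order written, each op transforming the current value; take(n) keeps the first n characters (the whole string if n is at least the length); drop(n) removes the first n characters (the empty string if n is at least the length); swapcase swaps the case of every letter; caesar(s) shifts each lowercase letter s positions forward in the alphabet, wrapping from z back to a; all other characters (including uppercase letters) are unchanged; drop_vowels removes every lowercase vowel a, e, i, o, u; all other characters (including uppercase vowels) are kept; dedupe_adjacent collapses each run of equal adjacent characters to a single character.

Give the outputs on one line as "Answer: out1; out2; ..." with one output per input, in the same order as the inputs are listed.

"lxm"; "zb"; "fvh"; "kr"; "bjk"; "yrq"

Execution, op by op:
  "lxmbeb" -> "lxm" -> "lxm"
  "zabbdktjyjp" -> "zab" -> "zb"
  "fvhkiaemtaf" -> "fvh" -> "fvh"
  "ikrwt" -> "ikr" -> "kr"
  "bjkrvcfoltz" -> "bjk" -> "bjk"
  "yrqmrmbyvsvr" -> "yrq" -> "yrq"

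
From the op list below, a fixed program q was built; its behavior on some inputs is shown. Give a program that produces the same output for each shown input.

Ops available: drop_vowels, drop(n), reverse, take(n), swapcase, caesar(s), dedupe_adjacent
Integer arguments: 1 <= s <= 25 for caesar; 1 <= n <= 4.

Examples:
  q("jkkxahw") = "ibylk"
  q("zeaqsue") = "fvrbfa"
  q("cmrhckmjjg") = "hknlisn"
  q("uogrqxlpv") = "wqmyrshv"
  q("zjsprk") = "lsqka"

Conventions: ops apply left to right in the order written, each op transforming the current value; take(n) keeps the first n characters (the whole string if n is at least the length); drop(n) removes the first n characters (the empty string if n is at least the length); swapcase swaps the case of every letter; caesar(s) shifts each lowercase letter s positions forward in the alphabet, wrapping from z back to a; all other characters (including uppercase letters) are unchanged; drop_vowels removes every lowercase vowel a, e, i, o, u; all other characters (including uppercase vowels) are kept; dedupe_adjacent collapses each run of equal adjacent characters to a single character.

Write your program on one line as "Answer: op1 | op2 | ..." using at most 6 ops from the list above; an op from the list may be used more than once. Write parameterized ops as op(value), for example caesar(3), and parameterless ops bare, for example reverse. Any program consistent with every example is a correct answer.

dedupe_adjacent | caesar(12) | drop_vowels | reverse | caesar(15)

Check, running the answer program on each example:
  "jkkxahw" -> "jkxahw" -> "vwjmti" -> "vwjmt" -> "tmjwv" -> "ibylk"
  "zeaqsue" -> "zeaqsue" -> "lqmcegq" -> "lqmcgq" -> "qgcmql" -> "fvrbfa"
  "cmrhckmjjg" -> "cmrhckmjg" -> "oydtowyvs" -> "ydtwyvs" -> "svywtdy" -> "hknlisn"
  "uogrqxlpv" -> "uogrqxlpv" -> "gasdcjxbh" -> "gsdcjxbh" -> "hbxjcdsg" -> "wqmyrshv"
  "zjsprk" -> "zjsprk" -> "lvebdw" -> "lvbdw" -> "wdbvl" -> "lsqka"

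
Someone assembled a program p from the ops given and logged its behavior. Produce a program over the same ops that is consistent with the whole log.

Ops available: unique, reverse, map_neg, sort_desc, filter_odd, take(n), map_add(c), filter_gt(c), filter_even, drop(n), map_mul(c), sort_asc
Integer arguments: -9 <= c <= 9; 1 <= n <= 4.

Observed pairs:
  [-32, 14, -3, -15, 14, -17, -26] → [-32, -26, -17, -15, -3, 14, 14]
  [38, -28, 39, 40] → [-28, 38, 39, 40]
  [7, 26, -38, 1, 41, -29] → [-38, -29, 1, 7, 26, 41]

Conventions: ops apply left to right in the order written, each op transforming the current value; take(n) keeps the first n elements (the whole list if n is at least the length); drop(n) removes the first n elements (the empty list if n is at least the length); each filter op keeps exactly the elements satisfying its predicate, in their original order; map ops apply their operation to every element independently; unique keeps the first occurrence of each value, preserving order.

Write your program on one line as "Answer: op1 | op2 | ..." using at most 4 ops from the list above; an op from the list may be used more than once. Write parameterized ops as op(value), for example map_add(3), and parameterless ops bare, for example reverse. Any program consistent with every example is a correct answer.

map_neg | sort_desc | map_neg

Check, running the answer program on each example:
  [-32, 14, -3, -15, 14, -17, -26] -> [32, -14, 3, 15, -14, 17, 26] -> [32, 26, 17, 15, 3, -14, -14] -> [-32, -26, -17, -15, -3, 14, 14]
  [38, -28, 39, 40] -> [-38, 28, -39, -40] -> [28, -38, -39, -40] -> [-28, 38, 39, 40]
  [7, 26, -38, 1, 41, -29] -> [-7, -26, 38, -1, -41, 29] -> [38, 29, -1, -7, -26, -41] -> [-38, -29, 1, 7, 26, 41]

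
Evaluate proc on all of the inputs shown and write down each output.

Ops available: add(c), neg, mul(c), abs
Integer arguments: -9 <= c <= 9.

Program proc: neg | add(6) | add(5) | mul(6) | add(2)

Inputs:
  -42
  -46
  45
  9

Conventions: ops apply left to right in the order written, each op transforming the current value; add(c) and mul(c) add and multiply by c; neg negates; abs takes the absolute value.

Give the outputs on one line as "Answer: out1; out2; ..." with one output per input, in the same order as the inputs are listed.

Execution, op by op:
  -42 -> 42 -> 48 -> 53 -> 318 -> 320
  -46 -> 46 -> 52 -> 57 -> 342 -> 344
  45 -> -45 -> -39 -> -34 -> -204 -> -202
  9 -> -9 -> -3 -> 2 -> 12 -> 14

320; 344; -202; 14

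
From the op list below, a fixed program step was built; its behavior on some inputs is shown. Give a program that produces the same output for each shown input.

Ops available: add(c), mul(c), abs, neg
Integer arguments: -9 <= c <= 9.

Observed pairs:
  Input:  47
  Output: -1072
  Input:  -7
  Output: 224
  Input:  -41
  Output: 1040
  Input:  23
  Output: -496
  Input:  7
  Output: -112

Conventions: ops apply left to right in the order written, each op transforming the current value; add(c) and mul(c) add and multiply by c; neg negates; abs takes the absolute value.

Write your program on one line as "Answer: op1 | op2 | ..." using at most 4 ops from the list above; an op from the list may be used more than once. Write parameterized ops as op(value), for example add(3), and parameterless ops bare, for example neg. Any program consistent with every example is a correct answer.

mul(-3) | add(7) | neg | mul(-8)

Check, running the answer program on each example:
  47 -> -141 -> -134 -> 134 -> -1072
  -7 -> 21 -> 28 -> -28 -> 224
  -41 -> 123 -> 130 -> -130 -> 1040
  23 -> -69 -> -62 -> 62 -> -496
  7 -> -21 -> -14 -> 14 -> -112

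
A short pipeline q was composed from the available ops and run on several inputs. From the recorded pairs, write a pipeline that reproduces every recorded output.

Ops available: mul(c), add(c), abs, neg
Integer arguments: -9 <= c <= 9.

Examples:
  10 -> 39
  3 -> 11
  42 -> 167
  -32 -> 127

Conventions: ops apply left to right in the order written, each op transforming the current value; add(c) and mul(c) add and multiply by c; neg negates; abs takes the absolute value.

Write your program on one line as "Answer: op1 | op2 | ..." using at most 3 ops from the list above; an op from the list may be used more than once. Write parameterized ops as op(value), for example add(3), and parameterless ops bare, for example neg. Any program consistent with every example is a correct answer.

mul(-4) | abs | add(-1)

Check, running the answer program on each example:
  10 -> -40 -> 40 -> 39
  3 -> -12 -> 12 -> 11
  42 -> -168 -> 168 -> 167
  -32 -> 128 -> 128 -> 127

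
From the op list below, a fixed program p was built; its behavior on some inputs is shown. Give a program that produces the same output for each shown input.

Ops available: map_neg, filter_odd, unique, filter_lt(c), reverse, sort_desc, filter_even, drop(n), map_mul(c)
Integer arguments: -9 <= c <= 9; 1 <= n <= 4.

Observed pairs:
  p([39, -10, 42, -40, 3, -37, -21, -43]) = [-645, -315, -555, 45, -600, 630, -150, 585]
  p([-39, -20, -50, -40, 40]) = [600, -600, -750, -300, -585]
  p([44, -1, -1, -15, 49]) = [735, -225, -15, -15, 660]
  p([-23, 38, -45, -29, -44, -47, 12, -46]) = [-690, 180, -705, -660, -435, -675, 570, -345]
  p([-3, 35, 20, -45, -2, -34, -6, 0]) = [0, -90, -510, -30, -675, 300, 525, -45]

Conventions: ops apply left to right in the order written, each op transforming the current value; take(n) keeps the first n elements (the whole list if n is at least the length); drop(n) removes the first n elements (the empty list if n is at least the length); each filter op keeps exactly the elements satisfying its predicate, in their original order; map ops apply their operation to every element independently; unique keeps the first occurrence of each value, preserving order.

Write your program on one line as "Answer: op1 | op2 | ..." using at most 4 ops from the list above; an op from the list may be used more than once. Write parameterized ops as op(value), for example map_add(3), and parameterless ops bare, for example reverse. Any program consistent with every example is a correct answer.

map_mul(3) | reverse | map_mul(5)

Check, running the answer program on each example:
  [39, -10, 42, -40, 3, -37, -21, -43] -> [117, -30, 126, -120, 9, -111, -63, -129] -> [-129, -63, -111, 9, -120, 126, -30, 117] -> [-645, -315, -555, 45, -600, 630, -150, 585]
  [-39, -20, -50, -40, 40] -> [-117, -60, -150, -120, 120] -> [120, -120, -150, -60, -117] -> [600, -600, -750, -300, -585]
  [44, -1, -1, -15, 49] -> [132, -3, -3, -45, 147] -> [147, -45, -3, -3, 132] -> [735, -225, -15, -15, 660]
  [-23, 38, -45, -29, -44, -47, 12, -46] -> [-69, 114, -135, -87, -132, -141, 36, -138] -> [-138, 36, -141, -132, -87, -135, 114, -69] -> [-690, 180, -705, -660, -435, -675, 570, -345]
  [-3, 35, 20, -45, -2, -34, -6, 0] -> [-9, 105, 60, -135, -6, -102, -18, 0] -> [0, -18, -102, -6, -135, 60, 105, -9] -> [0, -90, -510, -30, -675, 300, 525, -45]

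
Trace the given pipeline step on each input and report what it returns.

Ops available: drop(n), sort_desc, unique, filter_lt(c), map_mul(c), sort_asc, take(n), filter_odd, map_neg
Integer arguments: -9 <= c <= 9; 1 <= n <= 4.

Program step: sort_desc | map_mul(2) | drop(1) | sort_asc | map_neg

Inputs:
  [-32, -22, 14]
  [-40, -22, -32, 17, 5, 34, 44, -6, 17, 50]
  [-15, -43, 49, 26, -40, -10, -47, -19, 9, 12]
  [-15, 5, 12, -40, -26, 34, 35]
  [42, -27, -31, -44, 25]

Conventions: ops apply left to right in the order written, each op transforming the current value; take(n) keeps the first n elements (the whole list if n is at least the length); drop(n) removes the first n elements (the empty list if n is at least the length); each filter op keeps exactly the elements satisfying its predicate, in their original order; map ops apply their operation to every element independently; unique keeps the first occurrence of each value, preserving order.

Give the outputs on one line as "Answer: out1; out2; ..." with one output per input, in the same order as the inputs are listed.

Execution, op by op:
  [-32, -22, 14] -> [14, -22, -32] -> [28, -44, -64] -> [-44, -64] -> [-64, -44] -> [64, 44]
  [-40, -22, -32, 17, 5, 34, 44, -6, 17, 50] -> [50, 44, 34, 17, 17, 5, -6, -22, -32, -40] -> [100, 88, 68, 34, 34, 10, -12, -44, -64, -80] -> [88, 68, 34, 34, 10, -12, -44, -64, -80] -> [-80, -64, -44, -12, 10, 34, 34, 68, 88] -> [80, 64, 44, 12, -10, -34, -34, -68, -88]
  [-15, -43, 49, 26, -40, -10, -47, -19, 9, 12] -> [49, 26, 12, 9, -10, -15, -19, -40, -43, -47] -> [98, 52, 24, 18, -20, -30, -38, -80, -86, -94] -> [52, 24, 18, -20, -30, -38, -80, -86, -94] -> [-94, -86, -80, -38, -30, -20, 18, 24, 52] -> [94, 86, 80, 38, 30, 20, -18, -24, -52]
  [-15, 5, 12, -40, -26, 34, 35] -> [35, 34, 12, 5, -15, -26, -40] -> [70, 68, 24, 10, -30, -52, -80] -> [68, 24, 10, -30, -52, -80] -> [-80, -52, -30, 10, 24, 68] -> [80, 52, 30, -10, -24, -68]
  [42, -27, -31, -44, 25] -> [42, 25, -27, -31, -44] -> [84, 50, -54, -62, -88] -> [50, -54, -62, -88] -> [-88, -62, -54, 50] -> [88, 62, 54, -50]

[64, 44]; [80, 64, 44, 12, -10, -34, -34, -68, -88]; [94, 86, 80, 38, 30, 20, -18, -24, -52]; [80, 52, 30, -10, -24, -68]; [88, 62, 54, -50]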